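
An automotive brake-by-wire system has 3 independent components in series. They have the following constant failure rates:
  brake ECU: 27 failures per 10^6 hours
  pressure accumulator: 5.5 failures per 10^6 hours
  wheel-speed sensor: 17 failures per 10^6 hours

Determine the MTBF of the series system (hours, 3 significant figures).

20200

Series of exponential components: λ_sys = Σ λ_i
λ_sys = 0.000027 + 0.0000055 + 0.000017 = 4.9500e-05 /h
MTBF = 1 / λ_sys = 20200 h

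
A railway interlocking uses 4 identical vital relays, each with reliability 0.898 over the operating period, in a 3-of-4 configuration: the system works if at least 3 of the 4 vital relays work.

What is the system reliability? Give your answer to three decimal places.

0.946

R = Σ_{i=3}^{4} C(4,i) p^i (1−p)^{4−i} with p = 0.898
C(4,3)·0.898^3·0.102^1 = 0.29545
C(4,4)·0.898^4·0.102^0 = 0.65029
Sum = 0.946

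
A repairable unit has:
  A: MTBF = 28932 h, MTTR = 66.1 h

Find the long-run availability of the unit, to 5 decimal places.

0.99772

A(A) = MTBF/(MTBF+MTTR) = 28932/(28932+66.1) = 0.99772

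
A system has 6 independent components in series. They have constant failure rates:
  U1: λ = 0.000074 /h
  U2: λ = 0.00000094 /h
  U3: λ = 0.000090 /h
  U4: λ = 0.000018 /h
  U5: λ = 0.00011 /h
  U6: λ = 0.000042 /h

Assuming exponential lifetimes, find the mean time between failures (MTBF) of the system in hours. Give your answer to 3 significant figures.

2990

Series of exponential components: λ_sys = Σ λ_i
λ_sys = 0.000074 + 0.00000094 + 0.000090 + 0.000018 + 0.00011 + 0.000042 = 3.3494e-04 /h
MTBF = 1 / λ_sys = 2990 h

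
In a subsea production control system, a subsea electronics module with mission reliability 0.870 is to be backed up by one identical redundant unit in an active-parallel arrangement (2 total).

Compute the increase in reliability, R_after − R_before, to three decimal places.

R_before = 0.870
R_after = 1 − (1 − 0.870)^2 = 0.983
ΔR = 0.983 − 0.870 = 0.113

0.113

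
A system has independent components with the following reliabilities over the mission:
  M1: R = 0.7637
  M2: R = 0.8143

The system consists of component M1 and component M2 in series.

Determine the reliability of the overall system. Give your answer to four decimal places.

0.6219

Series (M1 and M2): 0.763700 × 0.814300 = 0.6219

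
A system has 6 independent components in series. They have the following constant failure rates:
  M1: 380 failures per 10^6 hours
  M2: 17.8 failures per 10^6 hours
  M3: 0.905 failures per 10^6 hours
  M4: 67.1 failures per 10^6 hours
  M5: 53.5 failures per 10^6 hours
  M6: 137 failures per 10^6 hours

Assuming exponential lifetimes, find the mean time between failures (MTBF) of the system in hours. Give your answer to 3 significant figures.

Series of exponential components: λ_sys = Σ λ_i
λ_sys = 0.000380 + 0.0000178 + 0.000000905 + 0.0000671 + 0.0000535 + 0.000137 = 6.5631e-04 /h
MTBF = 1 / λ_sys = 1520 h

1520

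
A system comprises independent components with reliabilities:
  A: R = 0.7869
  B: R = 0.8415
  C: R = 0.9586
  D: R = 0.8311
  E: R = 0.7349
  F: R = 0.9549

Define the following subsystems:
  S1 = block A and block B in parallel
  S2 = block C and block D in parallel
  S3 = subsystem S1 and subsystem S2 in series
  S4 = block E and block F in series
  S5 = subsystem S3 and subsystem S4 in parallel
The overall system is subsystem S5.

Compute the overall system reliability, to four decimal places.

Parallel (A and B): 1 − (1 − 0.786900)(1 − 0.841500) = 0.966224
Parallel (C and D): 1 − (1 − 0.958600)(1 − 0.831100) = 0.993008
Series ([0.966224] and [0.993008]): 0.966224 × 0.993008 = 0.959468
Series (E and F): 0.734900 × 0.954900 = 0.701756
Parallel ([0.959468] and [0.701756]): 1 − (1 − 0.959468)(1 − 0.701756) = 0.9879

0.9879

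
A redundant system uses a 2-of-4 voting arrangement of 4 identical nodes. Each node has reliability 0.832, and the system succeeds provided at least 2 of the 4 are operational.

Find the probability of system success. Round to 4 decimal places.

R = Σ_{i=2}^{4} C(4,i) p^i (1−p)^{4−i} with p = 0.832
C(4,2)·0.832^2·0.168^2 = 0.117224
C(4,3)·0.832^3·0.168^1 = 0.387025
C(4,4)·0.832^4·0.168^0 = 0.479174
Sum = 0.9834

0.9834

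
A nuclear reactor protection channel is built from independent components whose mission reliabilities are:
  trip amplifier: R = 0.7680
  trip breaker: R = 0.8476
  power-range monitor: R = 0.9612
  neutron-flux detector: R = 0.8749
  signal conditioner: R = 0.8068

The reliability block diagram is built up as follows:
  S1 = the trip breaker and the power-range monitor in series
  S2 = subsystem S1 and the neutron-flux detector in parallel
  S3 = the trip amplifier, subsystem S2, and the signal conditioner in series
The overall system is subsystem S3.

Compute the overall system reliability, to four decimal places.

Series (trip breaker and power-range monitor): 0.847600 × 0.961200 = 0.814713
Parallel ([0.814713] and neutron-flux detector): 1 − (1 − 0.814713)(1 − 0.874900) = 0.976821
Series (trip amplifier, [0.976821], and signal conditioner): 0.768000 × 0.976821 × 0.806800 = 0.6053

0.6053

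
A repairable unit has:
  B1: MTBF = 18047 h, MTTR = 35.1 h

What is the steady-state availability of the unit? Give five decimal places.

0.99806

A(B1) = MTBF/(MTBF+MTTR) = 18047/(18047+35.1) = 0.99806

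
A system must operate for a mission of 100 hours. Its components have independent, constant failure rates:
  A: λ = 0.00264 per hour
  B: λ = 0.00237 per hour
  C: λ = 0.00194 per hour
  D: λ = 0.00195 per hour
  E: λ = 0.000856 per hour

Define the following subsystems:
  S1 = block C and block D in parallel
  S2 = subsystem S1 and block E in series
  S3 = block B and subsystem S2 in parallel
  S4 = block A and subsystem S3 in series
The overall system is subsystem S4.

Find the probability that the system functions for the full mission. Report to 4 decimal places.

R(A) = exp(−0.00264 × 100) = 0.767974
R(B) = exp(−0.00237 × 100) = 0.788991
R(C) = exp(−0.00194 × 100) = 0.823658
R(D) = exp(−0.00195 × 100) = 0.822835
R(E) = exp(−0.000856 × 100) = 0.917961
Parallel (C and D): 1 − (1 − 0.823658)(1 − 0.822835) = 0.968758
Series ([0.968758] and E): 0.968758 × 0.917961 = 0.889282
Parallel (B and [0.889282]): 1 − (1 − 0.788991)(1 − 0.889282) = 0.976638
Series (A and [0.976638]): 0.767974 × 0.976638 = 0.7500

0.7500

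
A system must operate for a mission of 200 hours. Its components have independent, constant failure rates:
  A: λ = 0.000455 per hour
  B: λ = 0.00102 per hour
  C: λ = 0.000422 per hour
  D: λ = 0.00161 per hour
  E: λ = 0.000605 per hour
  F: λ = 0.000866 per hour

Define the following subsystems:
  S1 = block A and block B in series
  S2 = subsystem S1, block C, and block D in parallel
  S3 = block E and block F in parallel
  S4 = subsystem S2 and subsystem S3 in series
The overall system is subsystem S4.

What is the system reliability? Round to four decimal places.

R(A) = exp(−0.000455 × 200) = 0.913018
R(B) = exp(−0.00102 × 200) = 0.815462
R(C) = exp(−0.000422 × 200) = 0.919064
R(D) = exp(−0.00161 × 200) = 0.724698
R(E) = exp(−0.000605 × 200) = 0.886034
R(F) = exp(−0.000866 × 200) = 0.840969
Series (A and B): 0.913018 × 0.815462 = 0.744531
Parallel ([0.744531], C, and D): 1 − (1 − 0.744531)(1 − 0.919064)(1 − 0.724698) = 0.994308
Parallel (E and F): 1 − (1 − 0.886034)(1 − 0.840969) = 0.981876
Series ([0.994308] and [0.981876]): 0.994308 × 0.981876 = 0.9763

0.9763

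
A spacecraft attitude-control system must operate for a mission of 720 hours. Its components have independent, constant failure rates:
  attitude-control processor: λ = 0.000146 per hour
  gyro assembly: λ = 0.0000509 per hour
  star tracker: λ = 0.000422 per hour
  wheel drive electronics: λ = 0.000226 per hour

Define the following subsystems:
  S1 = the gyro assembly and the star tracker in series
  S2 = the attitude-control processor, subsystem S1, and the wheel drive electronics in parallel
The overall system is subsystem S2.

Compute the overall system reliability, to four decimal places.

R(attitude-control processor) = exp(−0.000146 × 720) = 0.900216
R(gyro assembly) = exp(−0.0000509 × 720) = 0.964015
R(star tracker) = exp(−0.000422 × 720) = 0.737979
R(wheel drive electronics) = exp(−0.000226 × 720) = 0.849829
Series (gyro assembly and star tracker): 0.964015 × 0.737979 = 0.711423
Parallel (attitude-control processor, [0.711423], and wheel drive electronics): 1 − (1 − 0.900216)(1 − 0.711423)(1 − 0.849829) = 0.9957

0.9957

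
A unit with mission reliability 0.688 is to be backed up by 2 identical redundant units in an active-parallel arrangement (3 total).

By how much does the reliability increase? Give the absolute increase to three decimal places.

0.282

R_before = 0.688
R_after = 1 − (1 − 0.688)^3 = 0.970
ΔR = 0.970 − 0.688 = 0.282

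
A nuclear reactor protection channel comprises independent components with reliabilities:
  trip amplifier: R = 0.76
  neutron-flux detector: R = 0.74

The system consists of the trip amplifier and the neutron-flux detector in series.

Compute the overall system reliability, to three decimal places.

0.562

Series (trip amplifier and neutron-flux detector): 0.76000 × 0.74000 = 0.562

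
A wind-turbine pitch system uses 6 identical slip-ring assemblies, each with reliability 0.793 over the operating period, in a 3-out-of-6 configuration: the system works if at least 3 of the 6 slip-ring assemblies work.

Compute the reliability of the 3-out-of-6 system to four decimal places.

0.9808

R = Σ_{i=3}^{6} C(6,i) p^i (1−p)^{6−i} with p = 0.793
C(6,3)·0.793^3·0.207^3 = 0.088463
C(6,4)·0.793^4·0.207^2 = 0.254170
C(6,5)·0.793^5·0.207^1 = 0.389482
C(6,6)·0.793^6·0.207^0 = 0.248679
Sum = 0.9808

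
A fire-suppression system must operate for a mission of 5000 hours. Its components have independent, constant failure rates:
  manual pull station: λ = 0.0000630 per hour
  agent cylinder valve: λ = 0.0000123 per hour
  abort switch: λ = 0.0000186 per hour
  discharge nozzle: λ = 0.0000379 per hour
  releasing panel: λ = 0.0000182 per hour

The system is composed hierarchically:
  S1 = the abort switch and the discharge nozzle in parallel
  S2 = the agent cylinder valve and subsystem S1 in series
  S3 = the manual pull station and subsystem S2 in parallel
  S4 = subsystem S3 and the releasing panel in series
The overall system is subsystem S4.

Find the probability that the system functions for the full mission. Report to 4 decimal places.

0.8947

R(manual pull station) = exp(−0.0000630 × 5000) = 0.729789
R(agent cylinder valve) = exp(−0.0000123 × 5000) = 0.940353
R(abort switch) = exp(−0.0000186 × 5000) = 0.911194
R(discharge nozzle) = exp(−0.0000379 × 5000) = 0.827373
R(releasing panel) = exp(−0.0000182 × 5000) = 0.913018
Parallel (abort switch and discharge nozzle): 1 − (1 − 0.911194)(1 − 0.827373) = 0.984670
Series (agent cylinder valve and [0.984670]): 0.940353 × 0.984670 = 0.925937
Parallel (manual pull station and [0.925937]): 1 − (1 − 0.729789)(1 − 0.925937) = 0.979987
Series ([0.979987] and releasing panel): 0.979987 × 0.913018 = 0.8947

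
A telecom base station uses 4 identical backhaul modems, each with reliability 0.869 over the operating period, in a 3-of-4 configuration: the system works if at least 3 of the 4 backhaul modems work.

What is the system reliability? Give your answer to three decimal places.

R = Σ_{i=3}^{4} C(4,i) p^i (1−p)^{4−i} with p = 0.869
C(4,3)·0.869^3·0.131^1 = 0.34387
C(4,4)·0.869^4·0.131^0 = 0.57027
Sum = 0.914

0.914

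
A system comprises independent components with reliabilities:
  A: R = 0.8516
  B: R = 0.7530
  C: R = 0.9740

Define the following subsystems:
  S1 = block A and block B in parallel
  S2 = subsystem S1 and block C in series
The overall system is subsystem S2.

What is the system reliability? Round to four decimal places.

0.9383

Parallel (A and B): 1 − (1 − 0.851600)(1 − 0.753000) = 0.963345
Series ([0.963345] and C): 0.963345 × 0.974000 = 0.9383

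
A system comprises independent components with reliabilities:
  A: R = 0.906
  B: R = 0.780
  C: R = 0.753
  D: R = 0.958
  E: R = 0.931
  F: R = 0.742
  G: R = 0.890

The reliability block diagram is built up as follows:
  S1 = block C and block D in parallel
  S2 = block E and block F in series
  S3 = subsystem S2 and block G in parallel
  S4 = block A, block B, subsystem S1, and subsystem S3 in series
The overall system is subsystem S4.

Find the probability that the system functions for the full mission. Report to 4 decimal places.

0.6756

Parallel (C and D): 1 − (1 − 0.753000)(1 − 0.958000) = 0.989626
Series (E and F): 0.931000 × 0.742000 = 0.690802
Parallel ([0.690802] and G): 1 − (1 − 0.690802)(1 − 0.890000) = 0.965988
Series (A, B, [0.989626], and [0.965988]): 0.906000 × 0.780000 × 0.989626 × 0.965988 = 0.6756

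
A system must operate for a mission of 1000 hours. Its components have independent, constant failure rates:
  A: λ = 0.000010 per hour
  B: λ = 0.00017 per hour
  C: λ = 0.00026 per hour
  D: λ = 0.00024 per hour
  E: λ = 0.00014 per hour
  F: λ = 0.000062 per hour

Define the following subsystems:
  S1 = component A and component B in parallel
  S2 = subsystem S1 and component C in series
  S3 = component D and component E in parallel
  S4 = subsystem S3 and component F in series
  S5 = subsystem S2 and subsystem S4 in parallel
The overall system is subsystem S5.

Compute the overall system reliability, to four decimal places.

0.9801

R(A) = exp(−0.000010 × 1000) = 0.990050
R(B) = exp(−0.00017 × 1000) = 0.843665
R(C) = exp(−0.00026 × 1000) = 0.771052
R(D) = exp(−0.00024 × 1000) = 0.786628
R(E) = exp(−0.00014 × 1000) = 0.869358
R(F) = exp(−0.000062 × 1000) = 0.939883
Parallel (A and B): 1 − (1 − 0.990050)(1 − 0.843665) = 0.998444
Series ([0.998444] and C): 0.998444 × 0.771052 = 0.769852
Parallel (D and E): 1 − (1 − 0.786628)(1 − 0.869358) = 0.972125
Series ([0.972125] and F): 0.972125 × 0.939883 = 0.913684
Parallel ([0.769852] and [0.913684]): 1 − (1 − 0.769852)(1 − 0.913684) = 0.9801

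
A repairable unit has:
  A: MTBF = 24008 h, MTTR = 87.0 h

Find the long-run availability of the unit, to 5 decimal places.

0.99639

A(A) = MTBF/(MTBF+MTTR) = 24008/(24008+87.0) = 0.99639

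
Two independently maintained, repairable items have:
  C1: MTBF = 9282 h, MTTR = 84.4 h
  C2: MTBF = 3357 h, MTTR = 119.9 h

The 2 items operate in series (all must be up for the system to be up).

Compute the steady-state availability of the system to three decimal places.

A(C1) = MTBF/(MTBF+MTTR) = 9282/(9282+84.4) = 0.990989
A(C2) = MTBF/(MTBF+MTTR) = 3357/(3357+119.9) = 0.965515
Series availability: 0.990989 × 0.965515 = 0.957

0.957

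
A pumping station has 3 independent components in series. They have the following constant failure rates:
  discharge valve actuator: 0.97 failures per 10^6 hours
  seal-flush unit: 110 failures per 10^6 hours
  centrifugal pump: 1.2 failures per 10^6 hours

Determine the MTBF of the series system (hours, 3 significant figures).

8920

Series of exponential components: λ_sys = Σ λ_i
λ_sys = 0.00000097 + 0.00011 + 0.0000012 = 1.1217e-04 /h
MTBF = 1 / λ_sys = 8920 h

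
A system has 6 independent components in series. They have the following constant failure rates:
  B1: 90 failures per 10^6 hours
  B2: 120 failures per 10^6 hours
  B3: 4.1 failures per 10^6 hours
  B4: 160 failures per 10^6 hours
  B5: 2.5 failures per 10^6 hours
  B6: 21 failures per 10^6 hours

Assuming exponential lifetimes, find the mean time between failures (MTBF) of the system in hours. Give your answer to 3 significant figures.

Series of exponential components: λ_sys = Σ λ_i
λ_sys = 0.000090 + 0.00012 + 0.0000041 + 0.00016 + 0.0000025 + 0.000021 = 3.9760e-04 /h
MTBF = 1 / λ_sys = 2520 h

2520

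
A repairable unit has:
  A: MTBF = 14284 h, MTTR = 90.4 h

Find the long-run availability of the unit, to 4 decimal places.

0.9937

A(A) = MTBF/(MTBF+MTTR) = 14284/(14284+90.4) = 0.9937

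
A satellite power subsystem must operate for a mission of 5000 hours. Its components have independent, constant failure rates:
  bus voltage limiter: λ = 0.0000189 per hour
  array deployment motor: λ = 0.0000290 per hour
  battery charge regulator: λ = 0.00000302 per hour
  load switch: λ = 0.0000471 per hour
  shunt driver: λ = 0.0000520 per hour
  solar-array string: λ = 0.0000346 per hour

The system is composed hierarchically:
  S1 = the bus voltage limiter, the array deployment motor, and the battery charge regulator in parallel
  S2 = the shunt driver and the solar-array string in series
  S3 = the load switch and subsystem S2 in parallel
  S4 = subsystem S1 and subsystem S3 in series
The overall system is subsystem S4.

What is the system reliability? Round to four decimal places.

0.9261

R(bus voltage limiter) = exp(−0.0000189 × 5000) = 0.909828
R(array deployment motor) = exp(−0.0000290 × 5000) = 0.865022
R(battery charge regulator) = exp(−0.00000302 × 5000) = 0.985013
R(load switch) = exp(−0.0000471 × 5000) = 0.790176
R(shunt driver) = exp(−0.0000520 × 5000) = 0.771052
R(solar-array string) = exp(−0.0000346 × 5000) = 0.841138
Parallel (bus voltage limiter, array deployment motor, and battery charge regulator): 1 − (1 − 0.909828)(1 − 0.865022)(1 − 0.985013) = 0.999818
Series (shunt driver and solar-array string): 0.771052 × 0.841138 = 0.648561
Parallel (load switch and [0.648561]): 1 − (1 − 0.790176)(1 − 0.648561) = 0.926260
Series ([0.999818] and [0.926260]): 0.999818 × 0.926260 = 0.9261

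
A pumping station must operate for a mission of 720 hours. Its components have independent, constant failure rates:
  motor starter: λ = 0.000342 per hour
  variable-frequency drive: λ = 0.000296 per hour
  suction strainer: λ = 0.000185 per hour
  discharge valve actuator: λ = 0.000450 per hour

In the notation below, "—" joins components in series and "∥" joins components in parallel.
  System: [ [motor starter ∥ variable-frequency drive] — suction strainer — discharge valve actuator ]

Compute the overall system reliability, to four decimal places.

0.6065

R(motor starter) = exp(−0.000342 × 720) = 0.781735
R(variable-frequency drive) = exp(−0.000296 × 720) = 0.808059
R(suction strainer) = exp(−0.000185 × 720) = 0.875290
R(discharge valve actuator) = exp(−0.000450 × 720) = 0.723250
Parallel (motor starter and variable-frequency drive): 1 − (1 − 0.781735)(1 − 0.808059) = 0.958106
Series ([0.958106], suction strainer, and discharge valve actuator): 0.958106 × 0.875290 × 0.723250 = 0.6065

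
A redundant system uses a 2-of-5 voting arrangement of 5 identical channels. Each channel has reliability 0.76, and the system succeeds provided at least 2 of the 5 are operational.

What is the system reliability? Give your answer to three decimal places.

R = Σ_{i=2}^{5} C(5,i) p^i (1−p)^{5−i} with p = 0.76
C(5,2)·0.76^2·0.24^3 = 0.07985
C(5,3)·0.76^3·0.24^2 = 0.25285
C(5,4)·0.76^4·0.24^1 = 0.40035
C(5,5)·0.76^5·0.24^0 = 0.25355
Sum = 0.987

0.987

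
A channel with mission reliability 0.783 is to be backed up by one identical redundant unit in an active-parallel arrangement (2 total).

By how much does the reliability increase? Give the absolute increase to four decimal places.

0.1699

R_before = 0.783
R_after = 1 − (1 − 0.783)^2 = 0.9529
ΔR = 0.9529 − 0.783 = 0.1699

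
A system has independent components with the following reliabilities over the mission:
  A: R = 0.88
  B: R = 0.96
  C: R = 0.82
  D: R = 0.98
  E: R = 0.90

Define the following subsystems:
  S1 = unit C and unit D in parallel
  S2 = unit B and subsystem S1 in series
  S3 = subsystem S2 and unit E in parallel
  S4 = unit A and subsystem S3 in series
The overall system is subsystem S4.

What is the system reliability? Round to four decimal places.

0.8762

Parallel (C and D): 1 − (1 − 0.820000)(1 − 0.980000) = 0.996400
Series (B and [0.996400]): 0.960000 × 0.996400 = 0.956544
Parallel ([0.956544] and E): 1 − (1 − 0.956544)(1 − 0.900000) = 0.995654
Series (A and [0.995654]): 0.880000 × 0.995654 = 0.8762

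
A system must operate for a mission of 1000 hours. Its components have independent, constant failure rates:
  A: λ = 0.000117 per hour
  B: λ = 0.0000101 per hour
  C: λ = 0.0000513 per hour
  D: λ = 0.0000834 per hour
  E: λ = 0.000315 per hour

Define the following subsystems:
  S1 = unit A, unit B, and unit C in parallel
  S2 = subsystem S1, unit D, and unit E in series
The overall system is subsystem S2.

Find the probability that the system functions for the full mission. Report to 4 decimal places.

R(A) = exp(−0.000117 × 1000) = 0.889585
R(B) = exp(−0.0000101 × 1000) = 0.989951
R(C) = exp(−0.0000513 × 1000) = 0.949994
R(D) = exp(−0.0000834 × 1000) = 0.919983
R(E) = exp(−0.000315 × 1000) = 0.729789
Parallel (A, B, and C): 1 − (1 − 0.889585)(1 − 0.989951)(1 − 0.949994) = 0.999945
Series ([0.999945], D, and E): 0.999945 × 0.919983 × 0.729789 = 0.6714

0.6714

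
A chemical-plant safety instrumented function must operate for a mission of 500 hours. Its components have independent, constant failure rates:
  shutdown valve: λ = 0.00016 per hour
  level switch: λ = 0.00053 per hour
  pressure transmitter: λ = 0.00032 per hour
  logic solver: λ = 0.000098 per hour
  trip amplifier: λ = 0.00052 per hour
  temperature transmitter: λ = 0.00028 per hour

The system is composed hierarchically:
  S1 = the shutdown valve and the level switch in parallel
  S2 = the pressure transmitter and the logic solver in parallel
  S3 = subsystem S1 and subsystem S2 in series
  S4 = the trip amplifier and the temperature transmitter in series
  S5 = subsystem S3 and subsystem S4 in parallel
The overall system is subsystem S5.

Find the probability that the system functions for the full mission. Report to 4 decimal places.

0.9918

R(shutdown valve) = exp(−0.00016 × 500) = 0.923116
R(level switch) = exp(−0.00053 × 500) = 0.767206
R(pressure transmitter) = exp(−0.00032 × 500) = 0.852144
R(logic solver) = exp(−0.000098 × 500) = 0.952181
R(trip amplifier) = exp(−0.00052 × 500) = 0.771052
R(temperature transmitter) = exp(−0.00028 × 500) = 0.869358
Parallel (shutdown valve and level switch): 1 − (1 − 0.923116)(1 − 0.767206) = 0.982102
Parallel (pressure transmitter and logic solver): 1 − (1 − 0.852144)(1 − 0.952181) = 0.992930
Series ([0.982102] and [0.992930]): 0.982102 × 0.992930 = 0.975159
Series (trip amplifier and temperature transmitter): 0.771052 × 0.869358 = 0.670320
Parallel ([0.975159] and [0.670320]): 1 − (1 − 0.975159)(1 − 0.670320) = 0.9918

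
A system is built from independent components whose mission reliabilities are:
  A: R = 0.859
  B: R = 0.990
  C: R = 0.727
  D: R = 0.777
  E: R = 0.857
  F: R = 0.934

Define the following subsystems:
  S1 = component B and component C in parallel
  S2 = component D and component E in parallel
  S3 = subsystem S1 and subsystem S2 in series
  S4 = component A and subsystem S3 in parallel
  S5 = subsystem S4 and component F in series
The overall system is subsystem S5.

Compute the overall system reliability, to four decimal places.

Parallel (B and C): 1 − (1 − 0.990000)(1 − 0.727000) = 0.997270
Parallel (D and E): 1 − (1 − 0.777000)(1 − 0.857000) = 0.968111
Series ([0.997270] and [0.968111]): 0.997270 × 0.968111 = 0.965468
Parallel (A and [0.965468]): 1 − (1 − 0.859000)(1 − 0.965468) = 0.995131
Series ([0.995131] and F): 0.995131 × 0.934000 = 0.9295

0.9295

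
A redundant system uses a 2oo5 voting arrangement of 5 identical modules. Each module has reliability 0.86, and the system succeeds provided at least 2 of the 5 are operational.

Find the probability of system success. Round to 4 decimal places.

R = Σ_{i=2}^{5} C(5,i) p^i (1−p)^{5−i} with p = 0.86
C(5,2)·0.86^2·0.14^3 = 0.020295
C(5,3)·0.86^3·0.14^2 = 0.124667
C(5,4)·0.86^4·0.14^1 = 0.382906
C(5,5)·0.86^5·0.14^0 = 0.470427
Sum = 0.9983

0.9983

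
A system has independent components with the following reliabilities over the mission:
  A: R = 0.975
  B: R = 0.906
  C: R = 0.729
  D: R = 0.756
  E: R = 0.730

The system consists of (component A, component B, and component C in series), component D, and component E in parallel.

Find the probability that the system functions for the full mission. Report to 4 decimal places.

Series (A, B, and C): 0.975000 × 0.906000 × 0.729000 = 0.643962
Parallel ([0.643962], D, and E): 1 − (1 − 0.643962)(1 − 0.756000)(1 − 0.730000) = 0.9765

0.9765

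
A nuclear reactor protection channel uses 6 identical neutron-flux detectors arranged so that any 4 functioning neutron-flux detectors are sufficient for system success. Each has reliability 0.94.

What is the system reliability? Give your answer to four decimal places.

0.9962

R = Σ_{i=4}^{6} C(6,i) p^i (1−p)^{6−i} with p = 0.94
C(6,4)·0.94^4·0.06^2 = 0.042160
C(6,5)·0.94^5·0.06^1 = 0.264205
C(6,6)·0.94^6·0.06^0 = 0.689870
Sum = 0.9962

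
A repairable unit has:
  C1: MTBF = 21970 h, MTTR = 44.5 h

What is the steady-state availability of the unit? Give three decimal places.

0.998

A(C1) = MTBF/(MTBF+MTTR) = 21970/(21970+44.5) = 0.998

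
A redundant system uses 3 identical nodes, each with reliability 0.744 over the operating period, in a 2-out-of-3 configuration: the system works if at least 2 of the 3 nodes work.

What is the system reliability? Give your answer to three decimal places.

0.837

R = Σ_{i=2}^{3} C(3,i) p^i (1−p)^{3−i} with p = 0.744
C(3,2)·0.744^2·0.256^1 = 0.42512
C(3,3)·0.744^3·0.256^0 = 0.41183
Sum = 0.837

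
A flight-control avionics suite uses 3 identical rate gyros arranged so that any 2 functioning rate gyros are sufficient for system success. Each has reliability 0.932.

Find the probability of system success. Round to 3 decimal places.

0.987

R = Σ_{i=2}^{3} C(3,i) p^i (1−p)^{3−i} with p = 0.932
C(3,2)·0.932^2·0.068^1 = 0.17720
C(3,3)·0.932^3·0.068^0 = 0.80956
Sum = 0.987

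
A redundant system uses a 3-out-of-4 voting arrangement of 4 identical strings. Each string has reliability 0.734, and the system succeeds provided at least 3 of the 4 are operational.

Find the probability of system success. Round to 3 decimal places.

R = Σ_{i=3}^{4} C(4,i) p^i (1−p)^{4−i} with p = 0.734
C(4,3)·0.734^3·0.266^1 = 0.42076
C(4,4)·0.734^4·0.266^0 = 0.29026
Sum = 0.711

0.711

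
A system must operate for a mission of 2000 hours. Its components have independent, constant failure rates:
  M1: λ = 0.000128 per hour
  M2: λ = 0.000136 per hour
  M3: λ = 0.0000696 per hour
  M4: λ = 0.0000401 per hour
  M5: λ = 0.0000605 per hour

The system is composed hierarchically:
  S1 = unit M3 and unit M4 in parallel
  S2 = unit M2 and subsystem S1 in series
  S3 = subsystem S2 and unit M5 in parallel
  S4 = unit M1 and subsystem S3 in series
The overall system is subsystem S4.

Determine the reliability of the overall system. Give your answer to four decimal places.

0.7525

R(M1) = exp(−0.000128 × 2000) = 0.774142
R(M2) = exp(−0.000136 × 2000) = 0.761854
R(M3) = exp(−0.0000696 × 2000) = 0.870054
R(M4) = exp(−0.0000401 × 2000) = 0.922932
R(M5) = exp(−0.0000605 × 2000) = 0.886034
Parallel (M3 and M4): 1 − (1 − 0.870054)(1 − 0.922932) = 0.989985
Series (M2 and [0.989985]): 0.761854 × 0.989985 = 0.754224
Parallel ([0.754224] and M5): 1 − (1 − 0.754224)(1 − 0.886034) = 0.971990
Series (M1 and [0.971990]): 0.774142 × 0.971990 = 0.7525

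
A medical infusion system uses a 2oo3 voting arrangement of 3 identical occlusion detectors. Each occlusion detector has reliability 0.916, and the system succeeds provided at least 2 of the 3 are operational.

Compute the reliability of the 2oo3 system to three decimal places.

0.980

R = Σ_{i=2}^{3} C(3,i) p^i (1−p)^{3−i} with p = 0.916
C(3,2)·0.916^2·0.084^1 = 0.21144
C(3,3)·0.916^3·0.084^0 = 0.76858
Sum = 0.980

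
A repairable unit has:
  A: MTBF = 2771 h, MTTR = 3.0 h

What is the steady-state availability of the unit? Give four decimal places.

0.9989

A(A) = MTBF/(MTBF+MTTR) = 2771/(2771+3.0) = 0.9989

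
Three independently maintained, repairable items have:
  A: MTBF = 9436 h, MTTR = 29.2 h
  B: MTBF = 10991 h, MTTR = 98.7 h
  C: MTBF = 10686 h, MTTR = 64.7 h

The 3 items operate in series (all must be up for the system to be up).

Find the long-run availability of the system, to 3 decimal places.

0.982

A(A) = MTBF/(MTBF+MTTR) = 9436/(9436+29.2) = 0.996915
A(B) = MTBF/(MTBF+MTTR) = 10991/(10991+98.7) = 0.991100
A(C) = MTBF/(MTBF+MTTR) = 10686/(10686+64.7) = 0.993982
Series availability: 0.996915 × 0.991100 × 0.993982 = 0.982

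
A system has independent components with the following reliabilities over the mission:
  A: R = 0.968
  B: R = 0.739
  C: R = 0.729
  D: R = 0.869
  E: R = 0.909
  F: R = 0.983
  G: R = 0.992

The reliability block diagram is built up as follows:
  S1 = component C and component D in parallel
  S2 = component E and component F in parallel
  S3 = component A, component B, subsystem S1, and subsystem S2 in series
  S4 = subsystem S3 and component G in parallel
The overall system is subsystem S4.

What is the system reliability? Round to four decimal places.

Parallel (C and D): 1 − (1 − 0.729000)(1 − 0.869000) = 0.964499
Parallel (E and F): 1 − (1 − 0.909000)(1 − 0.983000) = 0.998453
Series (A, B, [0.964499], and [0.998453]): 0.968000 × 0.739000 × 0.964499 × 0.998453 = 0.688889
Parallel ([0.688889] and G): 1 − (1 − 0.688889)(1 − 0.992000) = 0.9975

0.9975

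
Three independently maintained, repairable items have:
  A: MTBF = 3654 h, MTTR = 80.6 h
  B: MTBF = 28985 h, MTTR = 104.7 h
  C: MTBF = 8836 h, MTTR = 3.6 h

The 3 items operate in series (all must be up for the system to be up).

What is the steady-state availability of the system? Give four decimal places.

0.9745

A(A) = MTBF/(MTBF+MTTR) = 3654/(3654+80.6) = 0.978418
A(B) = MTBF/(MTBF+MTTR) = 28985/(28985+104.7) = 0.996401
A(C) = MTBF/(MTBF+MTTR) = 8836/(8836+3.6) = 0.999593
Series availability: 0.978418 × 0.996401 × 0.999593 = 0.9745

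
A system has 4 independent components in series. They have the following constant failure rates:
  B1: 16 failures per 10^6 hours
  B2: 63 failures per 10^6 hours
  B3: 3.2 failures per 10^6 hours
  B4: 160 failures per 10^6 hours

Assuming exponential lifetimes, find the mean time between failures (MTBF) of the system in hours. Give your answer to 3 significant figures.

Series of exponential components: λ_sys = Σ λ_i
λ_sys = 0.000016 + 0.000063 + 0.0000032 + 0.00016 = 2.4220e-04 /h
MTBF = 1 / λ_sys = 4130 h

4130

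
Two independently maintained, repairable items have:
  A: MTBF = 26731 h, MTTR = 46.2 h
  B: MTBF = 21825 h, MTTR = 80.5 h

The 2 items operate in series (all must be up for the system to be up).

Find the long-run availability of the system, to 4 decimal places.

A(A) = MTBF/(MTBF+MTTR) = 26731/(26731+46.2) = 0.998275
A(B) = MTBF/(MTBF+MTTR) = 21825/(21825+80.5) = 0.996325
Series availability: 0.998275 × 0.996325 = 0.9946

0.9946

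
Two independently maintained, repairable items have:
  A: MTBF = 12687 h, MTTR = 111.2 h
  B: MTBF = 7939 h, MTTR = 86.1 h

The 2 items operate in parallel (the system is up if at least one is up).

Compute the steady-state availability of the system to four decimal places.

A(A) = MTBF/(MTBF+MTTR) = 12687/(12687+111.2) = 0.991311
A(B) = MTBF/(MTBF+MTTR) = 7939/(7939+86.1) = 0.989271
Parallel availability: 1 − (1 − 0.991311)(1 − 0.989271) = 0.9999

0.9999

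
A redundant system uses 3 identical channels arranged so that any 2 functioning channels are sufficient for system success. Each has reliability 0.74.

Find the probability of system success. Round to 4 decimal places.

0.8324

R = Σ_{i=2}^{3} C(3,i) p^i (1−p)^{3−i} with p = 0.74
C(3,2)·0.74^2·0.26^1 = 0.427128
C(3,3)·0.74^3·0.26^0 = 0.405224
Sum = 0.8324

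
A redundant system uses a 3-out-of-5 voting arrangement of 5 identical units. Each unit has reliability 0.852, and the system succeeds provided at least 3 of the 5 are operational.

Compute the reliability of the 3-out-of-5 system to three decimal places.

R = Σ_{i=3}^{5} C(5,i) p^i (1−p)^{5−i} with p = 0.852
C(5,3)·0.852^3·0.148^2 = 0.13547
C(5,4)·0.852^4·0.148^1 = 0.38993
C(5,5)·0.852^5·0.148^0 = 0.44895
Sum = 0.974

0.974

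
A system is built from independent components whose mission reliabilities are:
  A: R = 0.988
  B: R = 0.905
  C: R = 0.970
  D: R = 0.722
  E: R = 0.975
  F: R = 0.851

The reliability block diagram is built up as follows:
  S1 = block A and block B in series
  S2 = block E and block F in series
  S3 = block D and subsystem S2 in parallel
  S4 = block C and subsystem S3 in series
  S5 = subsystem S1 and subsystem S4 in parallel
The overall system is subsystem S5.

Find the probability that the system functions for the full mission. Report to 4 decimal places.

0.9920

Series (A and B): 0.988000 × 0.905000 = 0.894140
Series (E and F): 0.975000 × 0.851000 = 0.829725
Parallel (D and [0.829725]): 1 − (1 − 0.722000)(1 − 0.829725) = 0.952664
Series (C and [0.952664]): 0.970000 × 0.952664 = 0.924084
Parallel ([0.894140] and [0.924084]): 1 − (1 − 0.894140)(1 − 0.924084) = 0.9920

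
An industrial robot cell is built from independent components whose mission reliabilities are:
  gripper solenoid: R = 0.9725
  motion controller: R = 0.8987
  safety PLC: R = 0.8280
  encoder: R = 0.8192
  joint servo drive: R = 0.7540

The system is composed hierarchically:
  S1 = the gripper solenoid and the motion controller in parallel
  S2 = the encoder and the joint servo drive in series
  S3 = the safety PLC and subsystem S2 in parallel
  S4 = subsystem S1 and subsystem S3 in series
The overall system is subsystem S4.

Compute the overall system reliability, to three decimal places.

0.932

Parallel (gripper solenoid and motion controller): 1 − (1 − 0.97250)(1 − 0.89870) = 0.99721
Series (encoder and joint servo drive): 0.81920 × 0.75400 = 0.61768
Parallel (safety PLC and [0.61768]): 1 − (1 − 0.82800)(1 − 0.61768) = 0.93424
Series ([0.99721] and [0.93424]): 0.99721 × 0.93424 = 0.932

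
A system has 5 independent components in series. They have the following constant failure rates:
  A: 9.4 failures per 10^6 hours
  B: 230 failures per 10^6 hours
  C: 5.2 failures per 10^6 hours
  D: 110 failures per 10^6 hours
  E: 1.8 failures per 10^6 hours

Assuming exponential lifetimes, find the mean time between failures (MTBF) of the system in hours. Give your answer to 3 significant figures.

Series of exponential components: λ_sys = Σ λ_i
λ_sys = 0.0000094 + 0.00023 + 0.0000052 + 0.00011 + 0.0000018 = 3.5640e-04 /h
MTBF = 1 / λ_sys = 2810 h

2810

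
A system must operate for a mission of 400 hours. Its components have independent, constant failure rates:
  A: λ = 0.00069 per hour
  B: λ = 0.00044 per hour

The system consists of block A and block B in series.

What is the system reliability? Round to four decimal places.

0.6364

R(A) = exp(−0.00069 × 400) = 0.758813
R(B) = exp(−0.00044 × 400) = 0.838618
Series (A and B): 0.758813 × 0.838618 = 0.6364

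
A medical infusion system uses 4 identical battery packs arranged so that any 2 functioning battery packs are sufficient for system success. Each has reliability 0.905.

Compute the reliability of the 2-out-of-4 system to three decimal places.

R = Σ_{i=2}^{4} C(4,i) p^i (1−p)^{4−i} with p = 0.905
C(4,2)·0.905^2·0.095^2 = 0.04435
C(4,3)·0.905^3·0.095^1 = 0.28166
C(4,4)·0.905^4·0.095^0 = 0.67080
Sum = 0.997

0.997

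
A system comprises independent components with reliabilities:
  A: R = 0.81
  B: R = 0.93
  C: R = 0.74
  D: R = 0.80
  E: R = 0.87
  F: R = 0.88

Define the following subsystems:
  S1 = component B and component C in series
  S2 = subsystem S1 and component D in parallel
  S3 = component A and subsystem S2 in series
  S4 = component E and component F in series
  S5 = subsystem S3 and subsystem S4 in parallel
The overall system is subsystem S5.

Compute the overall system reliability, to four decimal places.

Series (B and C): 0.930000 × 0.740000 = 0.688200
Parallel ([0.688200] and D): 1 − (1 − 0.688200)(1 − 0.800000) = 0.937640
Series (A and [0.937640]): 0.810000 × 0.937640 = 0.759488
Series (E and F): 0.870000 × 0.880000 = 0.765600
Parallel ([0.759488] and [0.765600]): 1 − (1 − 0.759488)(1 − 0.765600) = 0.9436

0.9436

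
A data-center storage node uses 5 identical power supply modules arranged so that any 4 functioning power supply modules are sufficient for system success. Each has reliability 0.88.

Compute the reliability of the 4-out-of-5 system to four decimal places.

0.8875

R = Σ_{i=4}^{5} C(5,i) p^i (1−p)^{5−i} with p = 0.88
C(5,4)·0.88^4·0.12^1 = 0.359817
C(5,5)·0.88^5·0.12^0 = 0.527732
Sum = 0.8875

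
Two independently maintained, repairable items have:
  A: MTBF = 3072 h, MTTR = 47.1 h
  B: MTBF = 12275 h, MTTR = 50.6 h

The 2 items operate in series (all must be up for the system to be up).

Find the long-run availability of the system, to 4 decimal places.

A(A) = MTBF/(MTBF+MTTR) = 3072/(3072+47.1) = 0.984899
A(B) = MTBF/(MTBF+MTTR) = 12275/(12275+50.6) = 0.995895
Series availability: 0.984899 × 0.995895 = 0.9809

0.9809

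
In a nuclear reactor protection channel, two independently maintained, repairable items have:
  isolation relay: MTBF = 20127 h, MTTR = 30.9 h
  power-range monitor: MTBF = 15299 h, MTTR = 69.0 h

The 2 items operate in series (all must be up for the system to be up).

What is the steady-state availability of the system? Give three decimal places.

0.994

A(isolation relay) = MTBF/(MTBF+MTTR) = 20127/(20127+30.9) = 0.998467
A(power-range monitor) = MTBF/(MTBF+MTTR) = 15299/(15299+69.0) = 0.995510
Series availability: 0.998467 × 0.995510 = 0.994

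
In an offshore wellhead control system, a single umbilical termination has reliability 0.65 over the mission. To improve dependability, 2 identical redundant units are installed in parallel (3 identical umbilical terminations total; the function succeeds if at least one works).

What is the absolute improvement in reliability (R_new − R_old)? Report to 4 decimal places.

0.3071

R_before = 0.65
R_after = 1 − (1 − 0.65)^3 = 0.9571
ΔR = 0.9571 − 0.65 = 0.3071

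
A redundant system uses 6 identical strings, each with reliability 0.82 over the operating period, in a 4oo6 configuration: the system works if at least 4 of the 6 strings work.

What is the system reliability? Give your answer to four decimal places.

0.9241

R = Σ_{i=4}^{6} C(6,i) p^i (1−p)^{6−i} with p = 0.82
C(6,4)·0.82^4·0.18^2 = 0.219731
C(6,5)·0.82^5·0.18^1 = 0.400399
C(6,6)·0.82^6·0.18^0 = 0.304007
Sum = 0.9241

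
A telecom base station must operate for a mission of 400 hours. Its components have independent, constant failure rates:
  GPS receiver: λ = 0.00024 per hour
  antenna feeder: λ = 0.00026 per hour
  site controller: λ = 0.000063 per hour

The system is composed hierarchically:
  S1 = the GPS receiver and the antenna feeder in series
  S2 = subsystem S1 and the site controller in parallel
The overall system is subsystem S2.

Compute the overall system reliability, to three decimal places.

R(GPS receiver) = exp(−0.00024 × 400) = 0.90846
R(antenna feeder) = exp(−0.00026 × 400) = 0.90123
R(site controller) = exp(−0.000063 × 400) = 0.97511
Series (GPS receiver and antenna feeder): 0.90846 × 0.90123 = 0.81873
Parallel ([0.81873] and site controller): 1 − (1 − 0.81873)(1 − 0.97511) = 0.995

0.995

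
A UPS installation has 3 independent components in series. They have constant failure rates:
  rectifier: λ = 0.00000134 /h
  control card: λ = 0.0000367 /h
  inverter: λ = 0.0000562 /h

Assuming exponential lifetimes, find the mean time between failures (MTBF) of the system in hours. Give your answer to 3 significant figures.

10600

Series of exponential components: λ_sys = Σ λ_i
λ_sys = 0.00000134 + 0.0000367 + 0.0000562 = 9.4240e-05 /h
MTBF = 1 / λ_sys = 10600 h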